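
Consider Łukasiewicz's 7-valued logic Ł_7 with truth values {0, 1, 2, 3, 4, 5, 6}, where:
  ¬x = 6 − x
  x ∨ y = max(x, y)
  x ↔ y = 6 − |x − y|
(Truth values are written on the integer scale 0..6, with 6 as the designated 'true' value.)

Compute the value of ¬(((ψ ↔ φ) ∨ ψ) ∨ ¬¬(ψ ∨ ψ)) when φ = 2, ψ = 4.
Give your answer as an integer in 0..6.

2

ψ ↔ φ = 4 ↔ 2 = 4
(ψ ↔ φ) ∨ ψ = 4 ∨ 4 = 4
ψ ∨ ψ = 4 ∨ 4 = 4
¬(ψ ∨ ψ) = ¬4 = 2
¬¬(ψ ∨ ψ) = ¬2 = 4
((ψ ↔ φ) ∨ ψ) ∨ ¬¬(ψ ∨ ψ) = 4 ∨ 4 = 4
¬(((ψ ↔ φ) ∨ ψ) ∨ ¬¬(ψ ∨ ψ)) = ¬4 = 2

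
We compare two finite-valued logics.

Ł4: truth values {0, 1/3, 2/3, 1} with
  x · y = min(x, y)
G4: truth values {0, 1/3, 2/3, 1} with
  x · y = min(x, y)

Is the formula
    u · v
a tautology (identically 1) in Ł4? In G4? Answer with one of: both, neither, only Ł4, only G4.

In Ł4: at u = 0, v = 0 the value is 0 — not a tautology.
In G4: at u = 0, v = 0 the value is 0 — not a tautology.

neither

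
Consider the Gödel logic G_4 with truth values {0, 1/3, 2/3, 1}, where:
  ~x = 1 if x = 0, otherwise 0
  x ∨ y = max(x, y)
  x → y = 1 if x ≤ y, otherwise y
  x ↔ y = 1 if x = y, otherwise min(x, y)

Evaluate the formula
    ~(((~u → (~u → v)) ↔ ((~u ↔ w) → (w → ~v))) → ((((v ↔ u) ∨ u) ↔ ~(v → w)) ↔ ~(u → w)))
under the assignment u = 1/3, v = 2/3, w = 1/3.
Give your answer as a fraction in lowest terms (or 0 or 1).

~u = ~1/3 = 0
~u = ~1/3 = 0
~u → v = 0 → 2/3 = 1
~u → (~u → v) = 0 → 1 = 1
~u = ~1/3 = 0
~u ↔ w = 0 ↔ 1/3 = 0
~v = ~2/3 = 0
w → ~v = 1/3 → 0 = 0
(~u ↔ w) → (w → ~v) = 0 → 0 = 1
(~u → (~u → v)) ↔ ((~u ↔ w) → (w → ~v)) = 1 ↔ 1 = 1
v ↔ u = 2/3 ↔ 1/3 = 1/3
(v ↔ u) ∨ u = 1/3 ∨ 1/3 = 1/3
v → w = 2/3 → 1/3 = 1/3
~(v → w) = ~1/3 = 0
((v ↔ u) ∨ u) ↔ ~(v → w) = 1/3 ↔ 0 = 0
u → w = 1/3 → 1/3 = 1
~(u → w) = ~1 = 0
(((v ↔ u) ∨ u) ↔ ~(v → w)) ↔ ~(u → w) = 0 ↔ 0 = 1
((~u → (~u → v)) ↔ ((~u ↔ w) → (w → ~v))) → ((((v ↔ u) ∨ u) ↔ ~(v → w)) ↔ ~(u → w)) = 1 → 1 = 1
~(((~u → (~u → v)) ↔ ((~u ↔ w) → (w → ~v))) → ((((v ↔ u) ∨ u) ↔ ~(v → w)) ↔ ~(u → w))) = ~1 = 0

0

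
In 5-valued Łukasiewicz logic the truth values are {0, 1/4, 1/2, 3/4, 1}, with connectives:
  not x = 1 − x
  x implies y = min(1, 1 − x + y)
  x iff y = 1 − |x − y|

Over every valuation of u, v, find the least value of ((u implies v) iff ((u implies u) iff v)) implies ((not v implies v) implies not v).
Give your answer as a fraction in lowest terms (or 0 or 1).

Take u = 0, v = 1:
u implies v = 0 implies 1 = 1
u implies u = 0 implies 0 = 1
(u implies u) iff v = 1 iff 1 = 1
(u implies v) iff ((u implies u) iff v) = 1 iff 1 = 1
not v = not 1 = 0
not v implies v = 0 implies 1 = 1
not v = not 1 = 0
(not v implies v) implies not v = 1 implies 0 = 0
((u implies v) iff ((u implies u) iff v)) implies ((not v implies v) implies not v) = 1 implies 0 = 0
No assignment yields a value below 0, so this is the minimum.

0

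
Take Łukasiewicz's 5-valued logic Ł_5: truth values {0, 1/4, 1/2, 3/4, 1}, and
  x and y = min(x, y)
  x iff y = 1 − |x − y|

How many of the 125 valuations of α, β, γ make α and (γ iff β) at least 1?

5

value 1: 5 assignments (counts)
value 3/4: 21 assignments
value 1/2: 31 assignments
value 1/4: 35 assignments
value 0: 33 assignments
So 5 of the 125 assignments meet the threshold.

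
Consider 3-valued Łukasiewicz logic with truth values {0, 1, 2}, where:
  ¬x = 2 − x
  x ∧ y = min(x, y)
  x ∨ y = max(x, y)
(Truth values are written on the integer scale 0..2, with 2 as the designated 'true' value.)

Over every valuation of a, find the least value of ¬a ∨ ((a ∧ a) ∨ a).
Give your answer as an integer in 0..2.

Take a = 1:
¬a = ¬1 = 1
a ∧ a = 1 ∧ 1 = 1
(a ∧ a) ∨ a = 1 ∨ 1 = 1
¬a ∨ ((a ∧ a) ∨ a) = 1 ∨ 1 = 1
No assignment yields a value below 1, so this is the minimum.

1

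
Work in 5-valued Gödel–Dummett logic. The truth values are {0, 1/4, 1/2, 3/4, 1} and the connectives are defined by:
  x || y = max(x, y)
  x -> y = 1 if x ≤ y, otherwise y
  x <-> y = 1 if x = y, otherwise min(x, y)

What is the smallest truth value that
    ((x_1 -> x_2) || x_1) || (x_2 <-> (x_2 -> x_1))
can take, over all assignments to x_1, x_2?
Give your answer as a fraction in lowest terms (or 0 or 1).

1/4

Take x_1 = 1/4, x_2 = 0:
x_1 -> x_2 = 1/4 -> 0 = 0
(x_1 -> x_2) || x_1 = 0 || 1/4 = 1/4
x_2 -> x_1 = 0 -> 1/4 = 1
x_2 <-> (x_2 -> x_1) = 0 <-> 1 = 0
((x_1 -> x_2) || x_1) || (x_2 <-> (x_2 -> x_1)) = 1/4 || 0 = 1/4
No assignment yields a value below 1/4, so this is the minimum.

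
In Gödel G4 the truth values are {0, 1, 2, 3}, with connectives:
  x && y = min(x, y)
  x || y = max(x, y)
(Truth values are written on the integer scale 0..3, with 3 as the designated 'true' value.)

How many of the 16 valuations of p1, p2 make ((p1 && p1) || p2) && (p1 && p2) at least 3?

1

p1 = 0, p2 = 0 ↦ 0  <
p1 = 0, p2 = 1 ↦ 0  <
p1 = 0, p2 = 2 ↦ 0  <
p1 = 0, p2 = 3 ↦ 0  <
p1 = 1, p2 = 0 ↦ 0  <
p1 = 1, p2 = 1 ↦ 1  <
p1 = 1, p2 = 2 ↦ 1  <
p1 = 1, p2 = 3 ↦ 1  <
p1 = 2, p2 = 0 ↦ 0  <
p1 = 2, p2 = 1 ↦ 1  <
p1 = 2, p2 = 2 ↦ 2  <
p1 = 2, p2 = 3 ↦ 2  <
p1 = 3, p2 = 0 ↦ 0  <
p1 = 3, p2 = 1 ↦ 1  <
p1 = 3, p2 = 2 ↦ 2  <
p1 = 3, p2 = 3 ↦ 3  ≥
So 1 of the 16 assignments meets the threshold.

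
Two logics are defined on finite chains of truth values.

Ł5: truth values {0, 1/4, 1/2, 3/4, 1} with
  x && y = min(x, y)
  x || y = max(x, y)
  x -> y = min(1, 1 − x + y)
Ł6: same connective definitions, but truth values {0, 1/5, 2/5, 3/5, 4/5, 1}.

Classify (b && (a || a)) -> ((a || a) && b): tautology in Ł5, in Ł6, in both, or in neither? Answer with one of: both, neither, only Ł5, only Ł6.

both

In Ł5: every assignment gives 1 — tautology.
In Ł6: every assignment gives 1 — tautology.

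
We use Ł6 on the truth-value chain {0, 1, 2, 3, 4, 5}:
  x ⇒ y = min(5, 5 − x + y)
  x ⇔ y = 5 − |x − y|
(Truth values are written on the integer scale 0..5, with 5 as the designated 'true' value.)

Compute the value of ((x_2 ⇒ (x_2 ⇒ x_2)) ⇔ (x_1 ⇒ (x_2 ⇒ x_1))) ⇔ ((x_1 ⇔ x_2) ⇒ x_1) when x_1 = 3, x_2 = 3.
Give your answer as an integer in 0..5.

x_2 ⇒ x_2 = 3 ⇒ 3 = 5
x_2 ⇒ (x_2 ⇒ x_2) = 3 ⇒ 5 = 5
x_2 ⇒ x_1 = 3 ⇒ 3 = 5
x_1 ⇒ (x_2 ⇒ x_1) = 3 ⇒ 5 = 5
(x_2 ⇒ (x_2 ⇒ x_2)) ⇔ (x_1 ⇒ (x_2 ⇒ x_1)) = 5 ⇔ 5 = 5
x_1 ⇔ x_2 = 3 ⇔ 3 = 5
(x_1 ⇔ x_2) ⇒ x_1 = 5 ⇒ 3 = 3
((x_2 ⇒ (x_2 ⇒ x_2)) ⇔ (x_1 ⇒ (x_2 ⇒ x_1))) ⇔ ((x_1 ⇔ x_2) ⇒ x_1) = 5 ⇔ 3 = 3

3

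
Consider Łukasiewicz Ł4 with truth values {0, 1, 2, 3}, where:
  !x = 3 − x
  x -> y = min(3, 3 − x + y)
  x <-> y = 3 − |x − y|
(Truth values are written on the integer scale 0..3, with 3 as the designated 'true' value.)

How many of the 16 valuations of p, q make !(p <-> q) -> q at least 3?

12

p = 0, q = 0 ↦ 3  ≥
p = 0, q = 1 ↦ 3  ≥
p = 0, q = 2 ↦ 3  ≥
p = 0, q = 3 ↦ 3  ≥
p = 1, q = 0 ↦ 2  <
p = 1, q = 1 ↦ 3  ≥
p = 1, q = 2 ↦ 3  ≥
p = 1, q = 3 ↦ 3  ≥
p = 2, q = 0 ↦ 1  <
p = 2, q = 1 ↦ 3  ≥
p = 2, q = 2 ↦ 3  ≥
p = 2, q = 3 ↦ 3  ≥
p = 3, q = 0 ↦ 0  <
p = 3, q = 1 ↦ 2  <
p = 3, q = 2 ↦ 3  ≥
p = 3, q = 3 ↦ 3  ≥
So 12 of the 16 assignments meet the threshold.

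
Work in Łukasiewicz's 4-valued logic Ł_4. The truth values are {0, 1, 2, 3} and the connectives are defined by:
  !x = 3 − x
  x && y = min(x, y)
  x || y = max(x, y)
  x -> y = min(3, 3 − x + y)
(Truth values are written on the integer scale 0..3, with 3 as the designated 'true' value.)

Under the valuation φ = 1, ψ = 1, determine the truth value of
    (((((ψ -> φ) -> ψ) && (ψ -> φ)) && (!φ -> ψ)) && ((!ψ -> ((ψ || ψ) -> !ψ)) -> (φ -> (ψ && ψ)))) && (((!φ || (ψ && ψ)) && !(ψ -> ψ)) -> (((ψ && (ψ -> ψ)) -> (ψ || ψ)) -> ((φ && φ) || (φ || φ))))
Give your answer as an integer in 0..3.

ψ -> φ = 1 -> 1 = 3
(ψ -> φ) -> ψ = 3 -> 1 = 1
ψ -> φ = 1 -> 1 = 3
((ψ -> φ) -> ψ) && (ψ -> φ) = 1 && 3 = 1
!φ = !1 = 2
!φ -> ψ = 2 -> 1 = 2
(((ψ -> φ) -> ψ) && (ψ -> φ)) && (!φ -> ψ) = 1 && 2 = 1
!ψ = !1 = 2
ψ || ψ = 1 || 1 = 1
!ψ = !1 = 2
(ψ || ψ) -> !ψ = 1 -> 2 = 3
!ψ -> ((ψ || ψ) -> !ψ) = 2 -> 3 = 3
ψ && ψ = 1 && 1 = 1
φ -> (ψ && ψ) = 1 -> 1 = 3
(!ψ -> ((ψ || ψ) -> !ψ)) -> (φ -> (ψ && ψ)) = 3 -> 3 = 3
((((ψ -> φ) -> ψ) && (ψ -> φ)) && (!φ -> ψ)) && ((!ψ -> ((ψ || ψ) -> !ψ)) -> (φ -> (ψ && ψ))) = 1 && 3 = 1
!φ = !1 = 2
ψ && ψ = 1 && 1 = 1
!φ || (ψ && ψ) = 2 || 1 = 2
ψ -> ψ = 1 -> 1 = 3
!(ψ -> ψ) = !3 = 0
(!φ || (ψ && ψ)) && !(ψ -> ψ) = 2 && 0 = 0
ψ -> ψ = 1 -> 1 = 3
ψ && (ψ -> ψ) = 1 && 3 = 1
ψ || ψ = 1 || 1 = 1
(ψ && (ψ -> ψ)) -> (ψ || ψ) = 1 -> 1 = 3
φ && φ = 1 && 1 = 1
φ || φ = 1 || 1 = 1
(φ && φ) || (φ || φ) = 1 || 1 = 1
((ψ && (ψ -> ψ)) -> (ψ || ψ)) -> ((φ && φ) || (φ || φ)) = 3 -> 1 = 1
((!φ || (ψ && ψ)) && !(ψ -> ψ)) -> (((ψ && (ψ -> ψ)) -> (ψ || ψ)) -> ((φ && φ) || (φ || φ))) = 0 -> 1 = 3
(((((ψ -> φ) -> ψ) && (ψ -> φ)) && (!φ -> ψ)) && ((!ψ -> ((ψ || ψ) -> !ψ)) -> (φ -> (ψ && ψ)))) && (((!φ || (ψ && ψ)) && !(ψ -> ψ)) -> (((ψ && (ψ -> ψ)) -> (ψ || ψ)) -> ((φ && φ) || (φ || φ)))) = 1 && 3 = 1

1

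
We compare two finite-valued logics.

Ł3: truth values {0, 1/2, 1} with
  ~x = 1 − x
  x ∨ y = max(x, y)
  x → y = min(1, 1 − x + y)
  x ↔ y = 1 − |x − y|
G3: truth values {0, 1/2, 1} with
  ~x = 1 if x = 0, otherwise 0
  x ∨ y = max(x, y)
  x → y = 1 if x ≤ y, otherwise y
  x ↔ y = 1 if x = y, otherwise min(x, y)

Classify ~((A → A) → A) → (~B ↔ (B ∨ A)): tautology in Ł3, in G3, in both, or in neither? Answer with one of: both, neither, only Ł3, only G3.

In Ł3: at A = 0, B = 0 the value is 0 — not a tautology.
In G3: at A = 0, B = 0 the value is 0 — not a tautology.

neither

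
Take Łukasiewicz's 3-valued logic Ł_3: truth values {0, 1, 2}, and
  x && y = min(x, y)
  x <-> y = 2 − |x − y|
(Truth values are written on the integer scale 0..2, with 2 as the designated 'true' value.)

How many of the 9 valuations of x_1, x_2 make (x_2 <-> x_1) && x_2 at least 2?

1

x_1 = 0, x_2 = 0 ↦ 0  <
x_1 = 0, x_2 = 1 ↦ 1  <
x_1 = 0, x_2 = 2 ↦ 0  <
x_1 = 1, x_2 = 0 ↦ 0  <
x_1 = 1, x_2 = 1 ↦ 1  <
x_1 = 1, x_2 = 2 ↦ 1  <
x_1 = 2, x_2 = 0 ↦ 0  <
x_1 = 2, x_2 = 1 ↦ 1  <
x_1 = 2, x_2 = 2 ↦ 2  ≥
So 1 of the 9 assignments meets the threshold.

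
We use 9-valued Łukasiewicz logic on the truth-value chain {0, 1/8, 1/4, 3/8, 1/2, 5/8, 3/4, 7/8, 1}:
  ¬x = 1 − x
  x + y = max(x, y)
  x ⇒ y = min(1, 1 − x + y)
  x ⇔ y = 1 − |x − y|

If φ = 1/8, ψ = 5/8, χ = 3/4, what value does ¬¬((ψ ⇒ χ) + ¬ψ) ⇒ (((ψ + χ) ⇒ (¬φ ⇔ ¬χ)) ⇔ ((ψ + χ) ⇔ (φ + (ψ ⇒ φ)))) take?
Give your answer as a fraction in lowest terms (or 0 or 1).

ψ ⇒ χ = 5/8 ⇒ 3/4 = 1
¬ψ = ¬5/8 = 3/8
(ψ ⇒ χ) + ¬ψ = 1 + 3/8 = 1
¬((ψ ⇒ χ) + ¬ψ) = ¬1 = 0
¬¬((ψ ⇒ χ) + ¬ψ) = ¬0 = 1
ψ + χ = 5/8 + 3/4 = 3/4
¬φ = ¬1/8 = 7/8
¬χ = ¬3/4 = 1/4
¬φ ⇔ ¬χ = 7/8 ⇔ 1/4 = 3/8
(ψ + χ) ⇒ (¬φ ⇔ ¬χ) = 3/4 ⇒ 3/8 = 5/8
ψ + χ = 5/8 + 3/4 = 3/4
ψ ⇒ φ = 5/8 ⇒ 1/8 = 1/2
φ + (ψ ⇒ φ) = 1/8 + 1/2 = 1/2
(ψ + χ) ⇔ (φ + (ψ ⇒ φ)) = 3/4 ⇔ 1/2 = 3/4
((ψ + χ) ⇒ (¬φ ⇔ ¬χ)) ⇔ ((ψ + χ) ⇔ (φ + (ψ ⇒ φ))) = 5/8 ⇔ 3/4 = 7/8
¬¬((ψ ⇒ χ) + ¬ψ) ⇒ (((ψ + χ) ⇒ (¬φ ⇔ ¬χ)) ⇔ ((ψ + χ) ⇔ (φ + (ψ ⇒ φ)))) = 1 ⇒ 7/8 = 7/8

7/8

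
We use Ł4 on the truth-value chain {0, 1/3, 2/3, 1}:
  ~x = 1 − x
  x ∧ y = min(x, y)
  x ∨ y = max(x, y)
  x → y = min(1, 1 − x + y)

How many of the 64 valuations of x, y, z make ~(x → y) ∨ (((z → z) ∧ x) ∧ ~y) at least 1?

4

value 1: 4 assignments (counts)
value 2/3: 12 assignments
value 1/3: 20 assignments
value 0: 28 assignments
So 4 of the 64 assignments meet the threshold.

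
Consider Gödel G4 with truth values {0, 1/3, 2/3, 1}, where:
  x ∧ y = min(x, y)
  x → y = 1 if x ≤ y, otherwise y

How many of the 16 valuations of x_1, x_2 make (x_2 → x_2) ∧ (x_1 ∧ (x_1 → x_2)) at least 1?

x_1 = 0, x_2 = 0 ↦ 0  <
x_1 = 0, x_2 = 1/3 ↦ 0  <
x_1 = 0, x_2 = 2/3 ↦ 0  <
x_1 = 0, x_2 = 1 ↦ 0  <
x_1 = 1/3, x_2 = 0 ↦ 0  <
x_1 = 1/3, x_2 = 1/3 ↦ 1/3  <
x_1 = 1/3, x_2 = 2/3 ↦ 1/3  <
x_1 = 1/3, x_2 = 1 ↦ 1/3  <
x_1 = 2/3, x_2 = 0 ↦ 0  <
x_1 = 2/3, x_2 = 1/3 ↦ 1/3  <
x_1 = 2/3, x_2 = 2/3 ↦ 2/3  <
x_1 = 2/3, x_2 = 1 ↦ 2/3  <
x_1 = 1, x_2 = 0 ↦ 0  <
x_1 = 1, x_2 = 1/3 ↦ 1/3  <
x_1 = 1, x_2 = 2/3 ↦ 2/3  <
x_1 = 1, x_2 = 1 ↦ 1  ≥
So 1 of the 16 assignments meets the threshold.

1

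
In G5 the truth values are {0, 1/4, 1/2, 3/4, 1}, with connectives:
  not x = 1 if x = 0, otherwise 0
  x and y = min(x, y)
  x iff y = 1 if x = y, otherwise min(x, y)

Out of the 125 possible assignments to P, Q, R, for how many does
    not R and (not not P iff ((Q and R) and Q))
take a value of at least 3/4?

value 1: 5 assignments (counts)
value 0: 120 assignments
So 5 of the 125 assignments meet the threshold.

5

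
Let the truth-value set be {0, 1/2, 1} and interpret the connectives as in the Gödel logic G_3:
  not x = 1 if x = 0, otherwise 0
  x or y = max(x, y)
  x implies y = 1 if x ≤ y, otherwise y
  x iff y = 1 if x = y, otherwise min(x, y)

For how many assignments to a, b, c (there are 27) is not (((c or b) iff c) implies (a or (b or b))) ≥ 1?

3

value 1: 3 assignments (counts)
value 0: 24 assignments
So 3 of the 27 assignments meet the threshold.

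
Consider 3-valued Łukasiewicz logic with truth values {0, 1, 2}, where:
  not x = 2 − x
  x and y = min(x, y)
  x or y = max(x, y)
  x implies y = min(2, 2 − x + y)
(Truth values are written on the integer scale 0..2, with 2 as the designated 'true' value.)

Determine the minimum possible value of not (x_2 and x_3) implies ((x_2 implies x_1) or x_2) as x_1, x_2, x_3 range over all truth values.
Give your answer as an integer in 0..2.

1

Take x_1 = 0, x_2 = 1, x_3 = 0:
x_2 and x_3 = 1 and 0 = 0
not (x_2 and x_3) = not 0 = 2
x_2 implies x_1 = 1 implies 0 = 1
(x_2 implies x_1) or x_2 = 1 or 1 = 1
not (x_2 and x_3) implies ((x_2 implies x_1) or x_2) = 2 implies 1 = 1
No assignment yields a value below 1, so this is the minimum.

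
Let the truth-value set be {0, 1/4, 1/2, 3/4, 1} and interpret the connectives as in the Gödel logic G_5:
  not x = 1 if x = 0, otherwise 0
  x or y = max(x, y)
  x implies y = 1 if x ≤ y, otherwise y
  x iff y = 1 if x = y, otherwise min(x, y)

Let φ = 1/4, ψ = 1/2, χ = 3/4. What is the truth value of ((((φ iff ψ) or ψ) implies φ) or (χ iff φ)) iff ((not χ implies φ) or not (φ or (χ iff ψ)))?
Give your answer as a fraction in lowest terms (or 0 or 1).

1/4

φ iff ψ = 1/4 iff 1/2 = 1/4
(φ iff ψ) or ψ = 1/4 or 1/2 = 1/2
((φ iff ψ) or ψ) implies φ = 1/2 implies 1/4 = 1/4
χ iff φ = 3/4 iff 1/4 = 1/4
(((φ iff ψ) or ψ) implies φ) or (χ iff φ) = 1/4 or 1/4 = 1/4
not χ = not 3/4 = 0
not χ implies φ = 0 implies 1/4 = 1
χ iff ψ = 3/4 iff 1/2 = 1/2
φ or (χ iff ψ) = 1/4 or 1/2 = 1/2
not (φ or (χ iff ψ)) = not 1/2 = 0
(not χ implies φ) or not (φ or (χ iff ψ)) = 1 or 0 = 1
((((φ iff ψ) or ψ) implies φ) or (χ iff φ)) iff ((not χ implies φ) or not (φ or (χ iff ψ))) = 1/4 iff 1 = 1/4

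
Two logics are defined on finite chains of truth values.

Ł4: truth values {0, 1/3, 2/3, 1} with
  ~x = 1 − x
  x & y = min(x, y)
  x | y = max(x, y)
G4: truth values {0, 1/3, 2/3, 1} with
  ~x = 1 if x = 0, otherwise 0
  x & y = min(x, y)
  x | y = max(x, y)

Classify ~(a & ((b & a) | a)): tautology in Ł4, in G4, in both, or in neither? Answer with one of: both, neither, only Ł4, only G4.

neither

In Ł4: at a = 1/3, b = 0 the value is 2/3 — not a tautology.
In G4: at a = 1/3, b = 0 the value is 0 — not a tautology.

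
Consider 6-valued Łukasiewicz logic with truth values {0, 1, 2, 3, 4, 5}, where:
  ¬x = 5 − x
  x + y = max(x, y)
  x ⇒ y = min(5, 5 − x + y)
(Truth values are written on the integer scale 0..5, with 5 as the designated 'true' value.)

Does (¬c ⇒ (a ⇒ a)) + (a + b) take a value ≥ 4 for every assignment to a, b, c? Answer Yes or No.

At a = 2, b = 3, c = 4, for instance:
¬c = ¬4 = 1
a ⇒ a = 2 ⇒ 2 = 5
¬c ⇒ (a ⇒ a) = 1 ⇒ 5 = 5
a + b = 2 + 3 = 3
(¬c ⇒ (a ⇒ a)) + (a + b) = 5 + 3 = 5
and checking the remaining 215 assignments likewise gives ≥ 4 in every case.

Yes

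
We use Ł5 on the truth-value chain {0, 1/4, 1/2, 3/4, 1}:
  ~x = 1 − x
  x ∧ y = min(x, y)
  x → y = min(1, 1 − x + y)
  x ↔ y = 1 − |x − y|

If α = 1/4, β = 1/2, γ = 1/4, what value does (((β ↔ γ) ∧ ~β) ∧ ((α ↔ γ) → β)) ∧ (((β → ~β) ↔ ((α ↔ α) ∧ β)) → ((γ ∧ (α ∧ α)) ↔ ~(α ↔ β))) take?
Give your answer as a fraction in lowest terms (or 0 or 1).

β ↔ γ = 1/2 ↔ 1/4 = 3/4
~β = ~1/2 = 1/2
(β ↔ γ) ∧ ~β = 3/4 ∧ 1/2 = 1/2
α ↔ γ = 1/4 ↔ 1/4 = 1
(α ↔ γ) → β = 1 → 1/2 = 1/2
((β ↔ γ) ∧ ~β) ∧ ((α ↔ γ) → β) = 1/2 ∧ 1/2 = 1/2
~β = ~1/2 = 1/2
β → ~β = 1/2 → 1/2 = 1
α ↔ α = 1/4 ↔ 1/4 = 1
(α ↔ α) ∧ β = 1 ∧ 1/2 = 1/2
(β → ~β) ↔ ((α ↔ α) ∧ β) = 1 ↔ 1/2 = 1/2
α ∧ α = 1/4 ∧ 1/4 = 1/4
γ ∧ (α ∧ α) = 1/4 ∧ 1/4 = 1/4
α ↔ β = 1/4 ↔ 1/2 = 3/4
~(α ↔ β) = ~3/4 = 1/4
(γ ∧ (α ∧ α)) ↔ ~(α ↔ β) = 1/4 ↔ 1/4 = 1
((β → ~β) ↔ ((α ↔ α) ∧ β)) → ((γ ∧ (α ∧ α)) ↔ ~(α ↔ β)) = 1/2 → 1 = 1
(((β ↔ γ) ∧ ~β) ∧ ((α ↔ γ) → β)) ∧ (((β → ~β) ↔ ((α ↔ α) ∧ β)) → ((γ ∧ (α ∧ α)) ↔ ~(α ↔ β))) = 1/2 ∧ 1 = 1/2

1/2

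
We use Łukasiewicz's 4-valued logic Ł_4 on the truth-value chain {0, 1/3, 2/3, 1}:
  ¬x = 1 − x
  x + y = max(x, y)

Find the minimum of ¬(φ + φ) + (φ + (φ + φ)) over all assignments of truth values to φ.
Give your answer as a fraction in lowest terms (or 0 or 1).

Take φ = 1/3:
φ + φ = 1/3 + 1/3 = 1/3
¬(φ + φ) = ¬1/3 = 2/3
φ + φ = 1/3 + 1/3 = 1/3
φ + (φ + φ) = 1/3 + 1/3 = 1/3
¬(φ + φ) + (φ + (φ + φ)) = 2/3 + 1/3 = 2/3
No assignment yields a value below 2/3, so this is the minimum.

2/3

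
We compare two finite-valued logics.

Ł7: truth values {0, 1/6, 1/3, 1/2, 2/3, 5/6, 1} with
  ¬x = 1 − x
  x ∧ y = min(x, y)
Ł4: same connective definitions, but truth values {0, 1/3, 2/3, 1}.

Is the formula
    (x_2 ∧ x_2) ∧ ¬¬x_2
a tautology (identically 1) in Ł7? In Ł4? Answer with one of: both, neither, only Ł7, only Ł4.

neither

In Ł7: at x_2 = 0 the value is 0 — not a tautology.
In Ł4: at x_2 = 0 the value is 0 — not a tautology.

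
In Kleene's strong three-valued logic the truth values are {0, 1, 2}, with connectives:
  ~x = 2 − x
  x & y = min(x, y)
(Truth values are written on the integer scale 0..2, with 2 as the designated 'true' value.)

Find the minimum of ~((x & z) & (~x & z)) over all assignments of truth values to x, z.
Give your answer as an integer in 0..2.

Take x = 1, z = 1:
x & z = 1 & 1 = 1
~x = ~1 = 1
~x & z = 1 & 1 = 1
(x & z) & (~x & z) = 1 & 1 = 1
~((x & z) & (~x & z)) = ~1 = 1
No assignment yields a value below 1, so this is the minimum.

1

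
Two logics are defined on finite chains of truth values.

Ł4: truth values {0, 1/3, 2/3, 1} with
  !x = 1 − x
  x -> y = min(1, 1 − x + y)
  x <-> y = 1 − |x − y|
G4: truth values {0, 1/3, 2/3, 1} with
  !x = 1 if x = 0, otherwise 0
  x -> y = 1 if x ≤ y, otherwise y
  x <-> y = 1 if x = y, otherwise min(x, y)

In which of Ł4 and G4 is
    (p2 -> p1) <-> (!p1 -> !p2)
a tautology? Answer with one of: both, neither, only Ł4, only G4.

only Ł4

In Ł4: every assignment gives 1 — tautology.
In G4: at p1 = 1/3, p2 = 2/3 the value is 1/3 — not a tautology.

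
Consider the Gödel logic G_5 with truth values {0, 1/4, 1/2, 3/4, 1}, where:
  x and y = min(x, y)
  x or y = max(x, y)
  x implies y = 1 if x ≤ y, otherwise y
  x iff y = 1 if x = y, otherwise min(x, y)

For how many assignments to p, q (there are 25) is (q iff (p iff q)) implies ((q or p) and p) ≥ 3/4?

value 1: 19 assignments (counts)
value 3/4: 3 assignments (counts)
value 1/2: 2 assignments
value 1/4: 1 assignment
So 22 of the 25 assignments meet the threshold.

22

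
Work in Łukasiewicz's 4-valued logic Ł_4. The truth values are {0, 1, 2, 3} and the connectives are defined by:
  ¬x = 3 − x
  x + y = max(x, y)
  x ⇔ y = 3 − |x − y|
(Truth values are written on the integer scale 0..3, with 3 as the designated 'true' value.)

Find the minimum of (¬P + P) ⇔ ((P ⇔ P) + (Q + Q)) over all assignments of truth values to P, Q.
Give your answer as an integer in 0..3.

Take P = 1, Q = 0:
¬P = ¬1 = 2
¬P + P = 2 + 1 = 2
P ⇔ P = 1 ⇔ 1 = 3
Q + Q = 0 + 0 = 0
(P ⇔ P) + (Q + Q) = 3 + 0 = 3
(¬P + P) ⇔ ((P ⇔ P) + (Q + Q)) = 2 ⇔ 3 = 2
No assignment yields a value below 2, so this is the minimum.

2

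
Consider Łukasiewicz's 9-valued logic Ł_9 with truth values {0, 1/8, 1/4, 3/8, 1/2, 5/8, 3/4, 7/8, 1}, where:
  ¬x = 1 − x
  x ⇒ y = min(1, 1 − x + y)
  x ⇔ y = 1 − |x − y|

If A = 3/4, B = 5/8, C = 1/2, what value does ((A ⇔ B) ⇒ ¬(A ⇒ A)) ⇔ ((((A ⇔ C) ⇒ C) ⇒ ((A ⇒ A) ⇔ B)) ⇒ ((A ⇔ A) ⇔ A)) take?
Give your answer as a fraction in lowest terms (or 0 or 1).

1/4

A ⇔ B = 3/4 ⇔ 5/8 = 7/8
A ⇒ A = 3/4 ⇒ 3/4 = 1
¬(A ⇒ A) = ¬1 = 0
(A ⇔ B) ⇒ ¬(A ⇒ A) = 7/8 ⇒ 0 = 1/8
A ⇔ C = 3/4 ⇔ 1/2 = 3/4
(A ⇔ C) ⇒ C = 3/4 ⇒ 1/2 = 3/4
A ⇒ A = 3/4 ⇒ 3/4 = 1
(A ⇒ A) ⇔ B = 1 ⇔ 5/8 = 5/8
((A ⇔ C) ⇒ C) ⇒ ((A ⇒ A) ⇔ B) = 3/4 ⇒ 5/8 = 7/8
A ⇔ A = 3/4 ⇔ 3/4 = 1
(A ⇔ A) ⇔ A = 1 ⇔ 3/4 = 3/4
(((A ⇔ C) ⇒ C) ⇒ ((A ⇒ A) ⇔ B)) ⇒ ((A ⇔ A) ⇔ A) = 7/8 ⇒ 3/4 = 7/8
((A ⇔ B) ⇒ ¬(A ⇒ A)) ⇔ ((((A ⇔ C) ⇒ C) ⇒ ((A ⇒ A) ⇔ B)) ⇒ ((A ⇔ A) ⇔ A)) = 1/8 ⇔ 7/8 = 1/4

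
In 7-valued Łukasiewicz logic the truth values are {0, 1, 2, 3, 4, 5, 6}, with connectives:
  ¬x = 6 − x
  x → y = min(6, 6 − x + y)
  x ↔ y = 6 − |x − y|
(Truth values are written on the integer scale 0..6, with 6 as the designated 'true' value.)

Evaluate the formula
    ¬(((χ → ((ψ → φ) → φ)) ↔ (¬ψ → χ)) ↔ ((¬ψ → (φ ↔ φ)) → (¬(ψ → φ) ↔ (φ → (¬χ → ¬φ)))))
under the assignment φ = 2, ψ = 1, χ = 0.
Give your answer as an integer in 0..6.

1

ψ → φ = 1 → 2 = 6
(ψ → φ) → φ = 6 → 2 = 2
χ → ((ψ → φ) → φ) = 0 → 2 = 6
¬ψ = ¬1 = 5
¬ψ → χ = 5 → 0 = 1
(χ → ((ψ → φ) → φ)) ↔ (¬ψ → χ) = 6 ↔ 1 = 1
¬ψ = ¬1 = 5
φ ↔ φ = 2 ↔ 2 = 6
¬ψ → (φ ↔ φ) = 5 → 6 = 6
ψ → φ = 1 → 2 = 6
¬(ψ → φ) = ¬6 = 0
¬χ = ¬0 = 6
¬φ = ¬2 = 4
¬χ → ¬φ = 6 → 4 = 4
φ → (¬χ → ¬φ) = 2 → 4 = 6
¬(ψ → φ) ↔ (φ → (¬χ → ¬φ)) = 0 ↔ 6 = 0
(¬ψ → (φ ↔ φ)) → (¬(ψ → φ) ↔ (φ → (¬χ → ¬φ))) = 6 → 0 = 0
((χ → ((ψ → φ) → φ)) ↔ (¬ψ → χ)) ↔ ((¬ψ → (φ ↔ φ)) → (¬(ψ → φ) ↔ (φ → (¬χ → ¬φ)))) = 1 ↔ 0 = 5
¬(((χ → ((ψ → φ) → φ)) ↔ (¬ψ → χ)) ↔ ((¬ψ → (φ ↔ φ)) → (¬(ψ → φ) ↔ (φ → (¬χ → ¬φ))))) = ¬5 = 1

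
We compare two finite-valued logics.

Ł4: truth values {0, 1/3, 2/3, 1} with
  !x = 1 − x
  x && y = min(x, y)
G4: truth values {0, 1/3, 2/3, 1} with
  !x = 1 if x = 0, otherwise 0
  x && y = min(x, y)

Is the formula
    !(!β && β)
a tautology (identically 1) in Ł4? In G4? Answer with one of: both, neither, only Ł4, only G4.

only G4

In Ł4: at β = 1/3 the value is 2/3 — not a tautology.
In G4: every assignment gives 1 — tautology.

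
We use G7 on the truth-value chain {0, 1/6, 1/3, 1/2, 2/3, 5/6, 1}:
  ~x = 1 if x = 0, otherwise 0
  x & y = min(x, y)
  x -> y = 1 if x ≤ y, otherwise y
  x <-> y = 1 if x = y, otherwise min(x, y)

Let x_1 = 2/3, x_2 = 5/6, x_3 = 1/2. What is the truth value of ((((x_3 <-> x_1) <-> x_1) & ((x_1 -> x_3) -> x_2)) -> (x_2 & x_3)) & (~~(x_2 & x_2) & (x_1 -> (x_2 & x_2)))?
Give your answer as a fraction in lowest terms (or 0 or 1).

x_3 <-> x_1 = 1/2 <-> 2/3 = 1/2
(x_3 <-> x_1) <-> x_1 = 1/2 <-> 2/3 = 1/2
x_1 -> x_3 = 2/3 -> 1/2 = 1/2
(x_1 -> x_3) -> x_2 = 1/2 -> 5/6 = 1
((x_3 <-> x_1) <-> x_1) & ((x_1 -> x_3) -> x_2) = 1/2 & 1 = 1/2
x_2 & x_3 = 5/6 & 1/2 = 1/2
(((x_3 <-> x_1) <-> x_1) & ((x_1 -> x_3) -> x_2)) -> (x_2 & x_3) = 1/2 -> 1/2 = 1
x_2 & x_2 = 5/6 & 5/6 = 5/6
~(x_2 & x_2) = ~5/6 = 0
~~(x_2 & x_2) = ~0 = 1
x_2 & x_2 = 5/6 & 5/6 = 5/6
x_1 -> (x_2 & x_2) = 2/3 -> 5/6 = 1
~~(x_2 & x_2) & (x_1 -> (x_2 & x_2)) = 1 & 1 = 1
((((x_3 <-> x_1) <-> x_1) & ((x_1 -> x_3) -> x_2)) -> (x_2 & x_3)) & (~~(x_2 & x_2) & (x_1 -> (x_2 & x_2))) = 1 & 1 = 1

1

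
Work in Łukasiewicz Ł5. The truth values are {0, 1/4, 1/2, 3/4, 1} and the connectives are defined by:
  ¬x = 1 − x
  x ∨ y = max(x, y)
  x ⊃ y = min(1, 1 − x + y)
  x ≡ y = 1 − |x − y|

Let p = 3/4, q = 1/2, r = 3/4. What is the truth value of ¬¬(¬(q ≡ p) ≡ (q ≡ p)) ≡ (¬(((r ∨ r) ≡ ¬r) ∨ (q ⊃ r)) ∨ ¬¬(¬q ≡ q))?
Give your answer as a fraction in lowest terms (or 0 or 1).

1/2

q ≡ p = 1/2 ≡ 3/4 = 3/4
¬(q ≡ p) = ¬3/4 = 1/4
q ≡ p = 1/2 ≡ 3/4 = 3/4
¬(q ≡ p) ≡ (q ≡ p) = 1/4 ≡ 3/4 = 1/2
¬(¬(q ≡ p) ≡ (q ≡ p)) = ¬1/2 = 1/2
¬¬(¬(q ≡ p) ≡ (q ≡ p)) = ¬1/2 = 1/2
r ∨ r = 3/4 ∨ 3/4 = 3/4
¬r = ¬3/4 = 1/4
(r ∨ r) ≡ ¬r = 3/4 ≡ 1/4 = 1/2
q ⊃ r = 1/2 ⊃ 3/4 = 1
((r ∨ r) ≡ ¬r) ∨ (q ⊃ r) = 1/2 ∨ 1 = 1
¬(((r ∨ r) ≡ ¬r) ∨ (q ⊃ r)) = ¬1 = 0
¬q = ¬1/2 = 1/2
¬q ≡ q = 1/2 ≡ 1/2 = 1
¬(¬q ≡ q) = ¬1 = 0
¬¬(¬q ≡ q) = ¬0 = 1
¬(((r ∨ r) ≡ ¬r) ∨ (q ⊃ r)) ∨ ¬¬(¬q ≡ q) = 0 ∨ 1 = 1
¬¬(¬(q ≡ p) ≡ (q ≡ p)) ≡ (¬(((r ∨ r) ≡ ¬r) ∨ (q ⊃ r)) ∨ ¬¬(¬q ≡ q)) = 1/2 ≡ 1 = 1/2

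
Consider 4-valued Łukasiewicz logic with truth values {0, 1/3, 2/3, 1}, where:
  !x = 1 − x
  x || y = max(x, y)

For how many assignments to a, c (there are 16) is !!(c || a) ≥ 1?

a = 0, c = 0 ↦ 0  <
a = 0, c = 1/3 ↦ 1/3  <
a = 0, c = 2/3 ↦ 2/3  <
a = 0, c = 1 ↦ 1  ≥
a = 1/3, c = 0 ↦ 1/3  <
a = 1/3, c = 1/3 ↦ 1/3  <
a = 1/3, c = 2/3 ↦ 2/3  <
a = 1/3, c = 1 ↦ 1  ≥
a = 2/3, c = 0 ↦ 2/3  <
a = 2/3, c = 1/3 ↦ 2/3  <
a = 2/3, c = 2/3 ↦ 2/3  <
a = 2/3, c = 1 ↦ 1  ≥
a = 1, c = 0 ↦ 1  ≥
a = 1, c = 1/3 ↦ 1  ≥
a = 1, c = 2/3 ↦ 1  ≥
a = 1, c = 1 ↦ 1  ≥
So 7 of the 16 assignments meet the threshold.

7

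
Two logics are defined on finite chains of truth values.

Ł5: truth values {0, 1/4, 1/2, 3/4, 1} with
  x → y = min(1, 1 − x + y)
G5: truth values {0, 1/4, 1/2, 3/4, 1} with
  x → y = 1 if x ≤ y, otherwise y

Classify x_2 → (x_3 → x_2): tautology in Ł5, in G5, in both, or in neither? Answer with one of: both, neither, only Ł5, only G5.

both

In Ł5: every assignment gives 1 — tautology.
In G5: every assignment gives 1 — tautology.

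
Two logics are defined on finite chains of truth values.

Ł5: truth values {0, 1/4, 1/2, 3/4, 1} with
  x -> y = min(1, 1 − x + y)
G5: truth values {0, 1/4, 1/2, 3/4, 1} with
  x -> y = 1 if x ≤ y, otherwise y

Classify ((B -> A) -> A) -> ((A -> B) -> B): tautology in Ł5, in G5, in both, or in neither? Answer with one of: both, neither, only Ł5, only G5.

In Ł5: every assignment gives 1 — tautology.
In G5: at A = 0, B = 1/4 the value is 1/4 — not a tautology.

only Ł5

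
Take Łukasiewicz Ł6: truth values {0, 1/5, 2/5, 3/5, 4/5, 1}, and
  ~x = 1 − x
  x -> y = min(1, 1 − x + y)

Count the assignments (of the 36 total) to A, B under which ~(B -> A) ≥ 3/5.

value 1: 1 assignment (counts)
value 4/5: 2 assignments (counts)
value 3/5: 3 assignments (counts)
value 2/5: 4 assignments
value 1/5: 5 assignments
value 0: 21 assignments
So 6 of the 36 assignments meet the threshold.

6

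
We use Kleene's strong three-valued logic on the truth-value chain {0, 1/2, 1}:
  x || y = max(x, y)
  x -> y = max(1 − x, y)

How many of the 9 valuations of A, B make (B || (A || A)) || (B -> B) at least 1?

A = 0, B = 0 ↦ 1  ≥
A = 0, B = 1/2 ↦ 1/2  <
A = 0, B = 1 ↦ 1  ≥
A = 1/2, B = 0 ↦ 1  ≥
A = 1/2, B = 1/2 ↦ 1/2  <
A = 1/2, B = 1 ↦ 1  ≥
A = 1, B = 0 ↦ 1  ≥
A = 1, B = 1/2 ↦ 1  ≥
A = 1, B = 1 ↦ 1  ≥
So 7 of the 9 assignments meet the threshold.

7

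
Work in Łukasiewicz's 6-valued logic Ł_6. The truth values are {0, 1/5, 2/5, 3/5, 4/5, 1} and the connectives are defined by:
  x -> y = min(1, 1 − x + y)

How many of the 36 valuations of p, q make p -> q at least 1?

21

value 1: 21 assignments (counts)
value 4/5: 5 assignments
value 3/5: 4 assignments
value 2/5: 3 assignments
value 1/5: 2 assignments
value 0: 1 assignment
So 21 of the 36 assignments meet the threshold.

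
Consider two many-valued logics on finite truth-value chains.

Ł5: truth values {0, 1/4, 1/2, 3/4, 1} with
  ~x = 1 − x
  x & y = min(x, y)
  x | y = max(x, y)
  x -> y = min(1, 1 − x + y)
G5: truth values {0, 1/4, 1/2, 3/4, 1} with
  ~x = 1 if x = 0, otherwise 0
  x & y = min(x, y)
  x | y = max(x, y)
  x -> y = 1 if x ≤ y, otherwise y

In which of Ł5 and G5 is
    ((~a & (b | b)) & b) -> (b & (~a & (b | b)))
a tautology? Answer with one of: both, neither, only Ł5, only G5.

both

In Ł5: every assignment gives 1 — tautology.
In G5: every assignment gives 1 — tautology.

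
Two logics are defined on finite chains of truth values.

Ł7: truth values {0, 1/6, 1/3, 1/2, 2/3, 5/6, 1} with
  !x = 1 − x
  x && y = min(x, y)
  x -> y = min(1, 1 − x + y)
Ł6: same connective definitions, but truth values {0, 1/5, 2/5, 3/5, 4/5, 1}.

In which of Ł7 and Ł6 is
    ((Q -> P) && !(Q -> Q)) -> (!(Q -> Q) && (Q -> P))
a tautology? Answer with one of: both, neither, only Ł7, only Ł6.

both

In Ł7: every assignment gives 1 — tautology.
In Ł6: every assignment gives 1 — tautology.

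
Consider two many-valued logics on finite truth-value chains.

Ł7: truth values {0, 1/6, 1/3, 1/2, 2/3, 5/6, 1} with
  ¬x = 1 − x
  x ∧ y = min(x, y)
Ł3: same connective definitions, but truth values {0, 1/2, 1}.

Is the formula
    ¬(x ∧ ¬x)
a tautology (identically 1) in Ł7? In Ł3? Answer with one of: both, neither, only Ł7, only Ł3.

neither

In Ł7: at x = 1/6 the value is 5/6 — not a tautology.
In Ł3: at x = 1/2 the value is 1/2 — not a tautology.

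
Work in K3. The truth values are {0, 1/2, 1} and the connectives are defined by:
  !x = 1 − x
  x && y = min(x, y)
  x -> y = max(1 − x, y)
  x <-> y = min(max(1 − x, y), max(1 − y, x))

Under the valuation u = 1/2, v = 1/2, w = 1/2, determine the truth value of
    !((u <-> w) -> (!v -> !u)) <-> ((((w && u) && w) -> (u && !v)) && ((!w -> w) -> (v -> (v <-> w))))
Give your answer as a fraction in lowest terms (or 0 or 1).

u <-> w = 1/2 <-> 1/2 = 1/2
!v = !1/2 = 1/2
!u = !1/2 = 1/2
!v -> !u = 1/2 -> 1/2 = 1/2
(u <-> w) -> (!v -> !u) = 1/2 -> 1/2 = 1/2
!((u <-> w) -> (!v -> !u)) = !1/2 = 1/2
w && u = 1/2 && 1/2 = 1/2
(w && u) && w = 1/2 && 1/2 = 1/2
!v = !1/2 = 1/2
u && !v = 1/2 && 1/2 = 1/2
((w && u) && w) -> (u && !v) = 1/2 -> 1/2 = 1/2
!w = !1/2 = 1/2
!w -> w = 1/2 -> 1/2 = 1/2
v <-> w = 1/2 <-> 1/2 = 1/2
v -> (v <-> w) = 1/2 -> 1/2 = 1/2
(!w -> w) -> (v -> (v <-> w)) = 1/2 -> 1/2 = 1/2
(((w && u) && w) -> (u && !v)) && ((!w -> w) -> (v -> (v <-> w))) = 1/2 && 1/2 = 1/2
!((u <-> w) -> (!v -> !u)) <-> ((((w && u) && w) -> (u && !v)) && ((!w -> w) -> (v -> (v <-> w)))) = 1/2 <-> 1/2 = 1/2

1/2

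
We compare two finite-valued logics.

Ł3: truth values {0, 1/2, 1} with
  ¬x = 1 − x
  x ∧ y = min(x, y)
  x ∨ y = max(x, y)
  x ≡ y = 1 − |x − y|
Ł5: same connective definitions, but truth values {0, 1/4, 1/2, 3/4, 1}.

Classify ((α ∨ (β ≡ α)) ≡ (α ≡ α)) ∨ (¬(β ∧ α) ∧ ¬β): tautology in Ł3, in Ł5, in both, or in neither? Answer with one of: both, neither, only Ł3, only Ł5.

neither

In Ł3: at α = 0, β = 1/2 the value is 1/2 — not a tautology.
In Ł5: at α = 0, β = 1/4 the value is 3/4 — not a tautology.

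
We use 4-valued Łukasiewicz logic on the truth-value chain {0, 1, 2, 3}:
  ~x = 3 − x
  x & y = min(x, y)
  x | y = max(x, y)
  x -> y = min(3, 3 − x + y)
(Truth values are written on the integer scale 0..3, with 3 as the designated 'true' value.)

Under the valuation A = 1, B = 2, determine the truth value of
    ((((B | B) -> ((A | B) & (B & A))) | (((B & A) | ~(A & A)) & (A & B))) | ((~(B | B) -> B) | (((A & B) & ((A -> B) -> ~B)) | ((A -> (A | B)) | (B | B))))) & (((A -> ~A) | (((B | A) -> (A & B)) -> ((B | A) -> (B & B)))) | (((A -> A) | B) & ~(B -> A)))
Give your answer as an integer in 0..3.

3

B | B = 2 | 2 = 2
A | B = 1 | 2 = 2
B & A = 2 & 1 = 1
(A | B) & (B & A) = 2 & 1 = 1
(B | B) -> ((A | B) & (B & A)) = 2 -> 1 = 2
B & A = 2 & 1 = 1
A & A = 1 & 1 = 1
~(A & A) = ~1 = 2
(B & A) | ~(A & A) = 1 | 2 = 2
A & B = 1 & 2 = 1
((B & A) | ~(A & A)) & (A & B) = 2 & 1 = 1
((B | B) -> ((A | B) & (B & A))) | (((B & A) | ~(A & A)) & (A & B)) = 2 | 1 = 2
B | B = 2 | 2 = 2
~(B | B) = ~2 = 1
~(B | B) -> B = 1 -> 2 = 3
A & B = 1 & 2 = 1
A -> B = 1 -> 2 = 3
~B = ~2 = 1
(A -> B) -> ~B = 3 -> 1 = 1
(A & B) & ((A -> B) -> ~B) = 1 & 1 = 1
A | B = 1 | 2 = 2
A -> (A | B) = 1 -> 2 = 3
B | B = 2 | 2 = 2
(A -> (A | B)) | (B | B) = 3 | 2 = 3
((A & B) & ((A -> B) -> ~B)) | ((A -> (A | B)) | (B | B)) = 1 | 3 = 3
(~(B | B) -> B) | (((A & B) & ((A -> B) -> ~B)) | ((A -> (A | B)) | (B | B))) = 3 | 3 = 3
(((B | B) -> ((A | B) & (B & A))) | (((B & A) | ~(A & A)) & (A & B))) | ((~(B | B) -> B) | (((A & B) & ((A -> B) -> ~B)) | ((A -> (A | B)) | (B | B)))) = 2 | 3 = 3
~A = ~1 = 2
A -> ~A = 1 -> 2 = 3
B | A = 2 | 1 = 2
A & B = 1 & 2 = 1
(B | A) -> (A & B) = 2 -> 1 = 2
B | A = 2 | 1 = 2
B & B = 2 & 2 = 2
(B | A) -> (B & B) = 2 -> 2 = 3
((B | A) -> (A & B)) -> ((B | A) -> (B & B)) = 2 -> 3 = 3
(A -> ~A) | (((B | A) -> (A & B)) -> ((B | A) -> (B & B))) = 3 | 3 = 3
A -> A = 1 -> 1 = 3
(A -> A) | B = 3 | 2 = 3
B -> A = 2 -> 1 = 2
~(B -> A) = ~2 = 1
((A -> A) | B) & ~(B -> A) = 3 & 1 = 1
((A -> ~A) | (((B | A) -> (A & B)) -> ((B | A) -> (B & B)))) | (((A -> A) | B) & ~(B -> A)) = 3 | 1 = 3
((((B | B) -> ((A | B) & (B & A))) | (((B & A) | ~(A & A)) & (A & B))) | ((~(B | B) -> B) | (((A & B) & ((A -> B) -> ~B)) | ((A -> (A | B)) | (B | B))))) & (((A -> ~A) | (((B | A) -> (A & B)) -> ((B | A) -> (B & B)))) | (((A -> A) | B) & ~(B -> A))) = 3 & 3 = 3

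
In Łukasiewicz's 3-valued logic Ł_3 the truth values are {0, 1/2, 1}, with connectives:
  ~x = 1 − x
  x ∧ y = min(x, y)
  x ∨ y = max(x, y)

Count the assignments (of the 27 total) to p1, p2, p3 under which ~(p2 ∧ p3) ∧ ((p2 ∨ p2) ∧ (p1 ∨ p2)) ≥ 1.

3

value 1: 3 assignments (counts)
value 1/2: 12 assignments
value 0: 12 assignments
So 3 of the 27 assignments meet the threshold.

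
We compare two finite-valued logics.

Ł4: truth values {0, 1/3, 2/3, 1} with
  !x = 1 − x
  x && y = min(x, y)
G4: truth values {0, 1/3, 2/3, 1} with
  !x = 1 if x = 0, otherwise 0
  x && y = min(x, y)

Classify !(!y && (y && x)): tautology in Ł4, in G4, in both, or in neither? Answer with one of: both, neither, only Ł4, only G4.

In Ł4: at x = 1/3, y = 1/3 the value is 2/3 — not a tautology.
In G4: every assignment gives 1 — tautology.

only G4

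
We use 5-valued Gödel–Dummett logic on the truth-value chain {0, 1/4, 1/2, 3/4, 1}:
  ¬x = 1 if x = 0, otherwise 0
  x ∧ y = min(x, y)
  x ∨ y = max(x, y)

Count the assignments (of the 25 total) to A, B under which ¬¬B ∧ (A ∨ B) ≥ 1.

value 1: 8 assignments (counts)
value 3/4: 6 assignments
value 1/2: 4 assignments
value 1/4: 2 assignments
value 0: 5 assignments
So 8 of the 25 assignments meet the threshold.

8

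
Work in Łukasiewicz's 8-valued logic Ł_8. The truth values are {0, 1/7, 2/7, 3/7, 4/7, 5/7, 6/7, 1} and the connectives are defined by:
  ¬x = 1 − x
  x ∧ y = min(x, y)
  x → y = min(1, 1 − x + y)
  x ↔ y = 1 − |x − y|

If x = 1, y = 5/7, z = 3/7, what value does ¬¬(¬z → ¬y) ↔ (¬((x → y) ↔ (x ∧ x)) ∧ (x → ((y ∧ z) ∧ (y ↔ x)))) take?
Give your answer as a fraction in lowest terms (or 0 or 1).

¬z = ¬3/7 = 4/7
¬y = ¬5/7 = 2/7
¬z → ¬y = 4/7 → 2/7 = 5/7
¬(¬z → ¬y) = ¬5/7 = 2/7
¬¬(¬z → ¬y) = ¬2/7 = 5/7
x → y = 1 → 5/7 = 5/7
x ∧ x = 1 ∧ 1 = 1
(x → y) ↔ (x ∧ x) = 5/7 ↔ 1 = 5/7
¬((x → y) ↔ (x ∧ x)) = ¬5/7 = 2/7
y ∧ z = 5/7 ∧ 3/7 = 3/7
y ↔ x = 5/7 ↔ 1 = 5/7
(y ∧ z) ∧ (y ↔ x) = 3/7 ∧ 5/7 = 3/7
x → ((y ∧ z) ∧ (y ↔ x)) = 1 → 3/7 = 3/7
¬((x → y) ↔ (x ∧ x)) ∧ (x → ((y ∧ z) ∧ (y ↔ x))) = 2/7 ∧ 3/7 = 2/7
¬¬(¬z → ¬y) ↔ (¬((x → y) ↔ (x ∧ x)) ∧ (x → ((y ∧ z) ∧ (y ↔ x)))) = 5/7 ↔ 2/7 = 4/7

4/7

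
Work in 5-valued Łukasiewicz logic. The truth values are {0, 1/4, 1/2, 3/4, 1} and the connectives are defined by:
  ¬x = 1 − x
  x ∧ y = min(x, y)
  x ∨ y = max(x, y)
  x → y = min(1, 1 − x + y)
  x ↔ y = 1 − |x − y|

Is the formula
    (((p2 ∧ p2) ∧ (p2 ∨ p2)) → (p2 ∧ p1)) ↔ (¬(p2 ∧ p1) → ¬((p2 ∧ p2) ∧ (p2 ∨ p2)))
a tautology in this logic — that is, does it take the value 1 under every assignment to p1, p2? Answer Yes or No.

At p1 = 1/4, p2 = 1/4, for instance:
p2 ∧ p2 = 1/4 ∧ 1/4 = 1/4
p2 ∨ p2 = 1/4 ∨ 1/4 = 1/4
(p2 ∧ p2) ∧ (p2 ∨ p2) = 1/4 ∧ 1/4 = 1/4
p2 ∧ p1 = 1/4 ∧ 1/4 = 1/4
((p2 ∧ p2) ∧ (p2 ∨ p2)) → (p2 ∧ p1) = 1/4 → 1/4 = 1
¬(p2 ∧ p1) = ¬1/4 = 3/4
¬((p2 ∧ p2) ∧ (p2 ∨ p2)) = ¬1/4 = 3/4
¬(p2 ∧ p1) → ¬((p2 ∧ p2) ∧ (p2 ∨ p2)) = 3/4 → 3/4 = 1
(((p2 ∧ p2) ∧ (p2 ∨ p2)) → (p2 ∧ p1)) ↔ (¬(p2 ∧ p1) → ¬((p2 ∧ p2) ∧ (p2 ∨ p2))) = 1 ↔ 1 = 1
and checking the remaining 24 assignments likewise gives ≥ 1 in every case.

Yes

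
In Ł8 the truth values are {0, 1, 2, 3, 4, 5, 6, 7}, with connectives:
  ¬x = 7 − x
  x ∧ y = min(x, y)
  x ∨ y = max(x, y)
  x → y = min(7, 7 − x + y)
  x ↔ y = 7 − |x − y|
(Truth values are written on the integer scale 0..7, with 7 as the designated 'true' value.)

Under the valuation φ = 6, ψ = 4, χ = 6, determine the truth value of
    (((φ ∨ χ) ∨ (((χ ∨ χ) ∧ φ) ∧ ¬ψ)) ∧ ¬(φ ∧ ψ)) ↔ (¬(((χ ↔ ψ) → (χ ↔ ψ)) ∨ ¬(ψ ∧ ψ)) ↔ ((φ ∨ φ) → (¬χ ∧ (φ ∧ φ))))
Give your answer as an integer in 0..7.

5

φ ∨ χ = 6 ∨ 6 = 6
χ ∨ χ = 6 ∨ 6 = 6
(χ ∨ χ) ∧ φ = 6 ∧ 6 = 6
¬ψ = ¬4 = 3
((χ ∨ χ) ∧ φ) ∧ ¬ψ = 6 ∧ 3 = 3
(φ ∨ χ) ∨ (((χ ∨ χ) ∧ φ) ∧ ¬ψ) = 6 ∨ 3 = 6
φ ∧ ψ = 6 ∧ 4 = 4
¬(φ ∧ ψ) = ¬4 = 3
((φ ∨ χ) ∨ (((χ ∨ χ) ∧ φ) ∧ ¬ψ)) ∧ ¬(φ ∧ ψ) = 6 ∧ 3 = 3
χ ↔ ψ = 6 ↔ 4 = 5
χ ↔ ψ = 6 ↔ 4 = 5
(χ ↔ ψ) → (χ ↔ ψ) = 5 → 5 = 7
ψ ∧ ψ = 4 ∧ 4 = 4
¬(ψ ∧ ψ) = ¬4 = 3
((χ ↔ ψ) → (χ ↔ ψ)) ∨ ¬(ψ ∧ ψ) = 7 ∨ 3 = 7
¬(((χ ↔ ψ) → (χ ↔ ψ)) ∨ ¬(ψ ∧ ψ)) = ¬7 = 0
φ ∨ φ = 6 ∨ 6 = 6
¬χ = ¬6 = 1
φ ∧ φ = 6 ∧ 6 = 6
¬χ ∧ (φ ∧ φ) = 1 ∧ 6 = 1
(φ ∨ φ) → (¬χ ∧ (φ ∧ φ)) = 6 → 1 = 2
¬(((χ ↔ ψ) → (χ ↔ ψ)) ∨ ¬(ψ ∧ ψ)) ↔ ((φ ∨ φ) → (¬χ ∧ (φ ∧ φ))) = 0 ↔ 2 = 5
(((φ ∨ χ) ∨ (((χ ∨ χ) ∧ φ) ∧ ¬ψ)) ∧ ¬(φ ∧ ψ)) ↔ (¬(((χ ↔ ψ) → (χ ↔ ψ)) ∨ ¬(ψ ∧ ψ)) ↔ ((φ ∨ φ) → (¬χ ∧ (φ ∧ φ)))) = 3 ↔ 5 = 5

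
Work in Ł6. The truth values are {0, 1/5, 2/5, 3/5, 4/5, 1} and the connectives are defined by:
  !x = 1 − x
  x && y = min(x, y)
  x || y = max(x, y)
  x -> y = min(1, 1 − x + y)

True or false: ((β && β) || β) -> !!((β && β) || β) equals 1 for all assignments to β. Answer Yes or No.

β = 0 ↦ 1
β = 1/5 ↦ 1
β = 2/5 ↦ 1
β = 3/5 ↦ 1
β = 4/5 ↦ 1
β = 1 ↦ 1
Every assignment gives a value ≥ 1.

Yes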